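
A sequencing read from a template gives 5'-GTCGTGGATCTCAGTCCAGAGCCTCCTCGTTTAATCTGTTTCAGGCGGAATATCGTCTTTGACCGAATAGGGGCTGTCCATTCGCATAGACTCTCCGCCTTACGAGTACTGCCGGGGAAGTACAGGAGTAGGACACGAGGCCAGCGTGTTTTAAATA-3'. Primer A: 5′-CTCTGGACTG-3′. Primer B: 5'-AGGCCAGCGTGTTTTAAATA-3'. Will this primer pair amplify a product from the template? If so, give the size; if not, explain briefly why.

No product — the primers' 3' ends point away from each other.

Primer A (CTCTGGACTG) has reverse complement CAGTCCAGAG, which matches the top strand at positions 12–21; primer A anneals to the top strand there with its 3' end pointing upstream toward position 12.
Primer B (AGGCCAGCGTGTTTTAAATA) matches the top strand directly at positions 138–157; it anneals to the bottom strand with its 3' end pointing downstream toward position 157.
The 3' ends diverge (primer A extends toward position 1, primer B toward position 157), so the primers never converge on a shared product.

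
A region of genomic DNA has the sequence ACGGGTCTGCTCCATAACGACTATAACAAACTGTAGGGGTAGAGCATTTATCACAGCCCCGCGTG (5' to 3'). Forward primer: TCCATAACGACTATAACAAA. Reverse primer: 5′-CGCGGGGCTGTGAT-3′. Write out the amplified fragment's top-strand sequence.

The forward primer matches the template at positions 11–30.
The reverse primer's reverse complement is ATCACAGCCCCGCG, which matches the template at positions 50–63.
The product is the template from position 11 through 63 (53 bp).

5'-TCCATAACGACTATAACAAACTGTAGGGGTAGAGCATTTATCACAGCCCCGCG-3'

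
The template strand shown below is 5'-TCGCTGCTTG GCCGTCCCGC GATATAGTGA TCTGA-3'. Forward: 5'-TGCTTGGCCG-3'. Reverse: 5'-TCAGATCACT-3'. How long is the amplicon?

31 bp

The forward primer matches the template at positions 5–14.
The reverse primer's reverse complement is AGTGATCTGA, which matches the template at positions 26–35.
Product length = (reverse-primer end) − (forward-primer start) + 1 = 35 − 5 + 1 = 31 bp.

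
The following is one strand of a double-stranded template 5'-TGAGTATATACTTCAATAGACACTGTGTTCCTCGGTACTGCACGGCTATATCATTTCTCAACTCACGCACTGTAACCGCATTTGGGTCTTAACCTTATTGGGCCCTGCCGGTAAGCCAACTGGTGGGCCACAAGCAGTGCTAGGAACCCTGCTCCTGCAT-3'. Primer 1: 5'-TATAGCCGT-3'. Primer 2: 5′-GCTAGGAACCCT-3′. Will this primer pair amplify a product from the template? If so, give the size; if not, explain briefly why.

Primer 1 (TATAGCCGT) has reverse complement ACGGCTATA, which matches the top strand at positions 42–50; primer 1 anneals to the top strand there with its 3' end pointing upstream toward position 42.
Primer 2 (GCTAGGAACCCT) matches the top strand directly at positions 139–150; it anneals to the bottom strand with its 3' end pointing downstream toward position 150.
The 3' ends diverge (primer 1 extends toward position 1, primer 2 toward position 160), so the primers never converge on a shared product.

No product — the primers' 3' ends point away from each other.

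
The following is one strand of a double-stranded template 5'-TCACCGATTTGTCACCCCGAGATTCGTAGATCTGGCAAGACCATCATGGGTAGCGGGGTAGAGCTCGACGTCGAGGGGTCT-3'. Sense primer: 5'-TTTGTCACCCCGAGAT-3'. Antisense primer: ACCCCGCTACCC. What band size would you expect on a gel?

52 bp

Forward primer TTTGTCACCCCGAGAT is found on the top strand at positions 8–23.
Taking the reverse complement of ACCCCGCTACCC gives GGGTAGCGGGGT, found at positions 48–59 on the template; the primer anneals here to the top strand with its 3' end pointing upstream.
Amplicon spans positions 8–59: 52 bp.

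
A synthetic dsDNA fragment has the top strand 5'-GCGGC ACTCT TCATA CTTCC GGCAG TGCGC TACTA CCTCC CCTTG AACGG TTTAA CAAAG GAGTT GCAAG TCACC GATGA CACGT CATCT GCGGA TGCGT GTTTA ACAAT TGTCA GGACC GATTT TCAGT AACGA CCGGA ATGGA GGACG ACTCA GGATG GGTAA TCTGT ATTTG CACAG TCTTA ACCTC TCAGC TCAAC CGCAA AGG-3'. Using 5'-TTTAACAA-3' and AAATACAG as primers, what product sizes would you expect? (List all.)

124 bp, 73 bp

The forward primer TTTAACAA matches the top strand at positions 51–58, 102–109.
The reverse primer's reverse complement is CTGTATTT, matching at positions 167–174.
Each forward site pairs with the reverse site to give a product ending at position 174: sizes 124, 73 bp.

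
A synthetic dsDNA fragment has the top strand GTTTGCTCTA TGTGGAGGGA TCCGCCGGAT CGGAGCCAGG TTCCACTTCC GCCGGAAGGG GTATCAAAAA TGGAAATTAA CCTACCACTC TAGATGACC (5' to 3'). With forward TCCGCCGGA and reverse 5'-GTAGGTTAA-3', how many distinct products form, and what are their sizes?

Two products: 65 bp, 38 bp

The forward primer TCCGCCGGA matches the top strand at positions 21–29, 48–56.
The reverse primer's reverse complement is TTAACCTAC, matching at positions 77–85.
Each forward site pairs with the reverse site to give a product ending at position 85: sizes 65, 38 bp.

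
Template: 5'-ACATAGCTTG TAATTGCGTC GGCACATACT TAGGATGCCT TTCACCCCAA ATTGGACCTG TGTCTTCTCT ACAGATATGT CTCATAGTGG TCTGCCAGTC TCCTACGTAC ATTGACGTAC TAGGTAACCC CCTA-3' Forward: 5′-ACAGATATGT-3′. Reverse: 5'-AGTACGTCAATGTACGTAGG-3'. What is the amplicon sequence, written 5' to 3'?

Scanning the template, ACAGATATGT occurs at positions 71–80; this primer anneals to the bottom strand there with its 3' end pointing downstream.
The reverse primer's reverse complement is CCTACGTACATTGACGTACT, which matches the template at positions 102–121.
The product is the template from position 71 through 121 (51 bp).

5'-ACAGATATGTCTCATAGTGGTCTGCCAGTCTCCTACGTACATTGACGTACT-3'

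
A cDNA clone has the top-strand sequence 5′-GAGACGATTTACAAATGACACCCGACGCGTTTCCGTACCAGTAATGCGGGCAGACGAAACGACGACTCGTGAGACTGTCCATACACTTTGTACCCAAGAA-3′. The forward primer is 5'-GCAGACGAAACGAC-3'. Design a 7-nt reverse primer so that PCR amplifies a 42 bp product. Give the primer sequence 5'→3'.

5'-ACAAAGT-3'

The forward primer binds at positions 50–63, so a 42 bp product ends at position 50 + 42 − 1 = 91.
The reverse primer anneals to the top strand over positions 85–91, i.e. to ACTTTGT.
Its sequence written 5'→3' is the reverse complement: ACAAAGT.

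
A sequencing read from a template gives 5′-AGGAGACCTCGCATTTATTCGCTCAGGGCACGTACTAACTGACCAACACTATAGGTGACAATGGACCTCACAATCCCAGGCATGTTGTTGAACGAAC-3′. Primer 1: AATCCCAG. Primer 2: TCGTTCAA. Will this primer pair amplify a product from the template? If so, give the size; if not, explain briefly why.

Yes — a 24 bp product.

Primer 1 (AATCCCAG) matches the top strand at positions 72–79; it acts as a forward primer.
Primer 2's reverse complement is TTGAACGA, matching the top strand at positions 88–95; it acts as a reverse primer.
The 3' ends face each other across positions 72–95, giving a 24 bp product.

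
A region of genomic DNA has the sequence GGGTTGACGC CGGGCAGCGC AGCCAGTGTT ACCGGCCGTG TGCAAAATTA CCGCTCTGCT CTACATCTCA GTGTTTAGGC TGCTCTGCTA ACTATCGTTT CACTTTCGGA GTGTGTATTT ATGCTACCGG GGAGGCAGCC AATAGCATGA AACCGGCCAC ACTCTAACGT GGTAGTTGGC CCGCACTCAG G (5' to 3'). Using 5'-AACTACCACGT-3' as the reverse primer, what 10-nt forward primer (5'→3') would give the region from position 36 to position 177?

5'-CCGTGTGCAA-3'

The reverse primer's reverse complement ACGTGGTAGTT matches the template at positions 167–177; the product starts at position 36.
The forward primer is identical to the top strand over positions 36–45: CCGTGTGCAA.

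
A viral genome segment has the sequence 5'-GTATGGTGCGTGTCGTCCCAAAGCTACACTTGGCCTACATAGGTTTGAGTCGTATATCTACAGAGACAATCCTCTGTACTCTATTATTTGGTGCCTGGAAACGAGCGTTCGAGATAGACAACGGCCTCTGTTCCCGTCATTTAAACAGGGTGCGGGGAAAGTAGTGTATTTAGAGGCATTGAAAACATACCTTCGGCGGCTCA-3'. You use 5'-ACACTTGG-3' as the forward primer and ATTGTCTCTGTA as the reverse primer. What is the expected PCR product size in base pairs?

Scanning the template, ACACTTGG occurs at positions 26–33; this primer anneals to the bottom strand there with its 3' end pointing downstream.
Taking the reverse complement of ATTGTCTCTGTA gives TACAGAGACAAT, found at positions 59–70 on the template; the primer anneals here to the top strand with its 3' end pointing upstream.
Product length = (reverse-primer end) − (forward-primer start) + 1 = 70 − 26 + 1 = 45 bp.

45 bp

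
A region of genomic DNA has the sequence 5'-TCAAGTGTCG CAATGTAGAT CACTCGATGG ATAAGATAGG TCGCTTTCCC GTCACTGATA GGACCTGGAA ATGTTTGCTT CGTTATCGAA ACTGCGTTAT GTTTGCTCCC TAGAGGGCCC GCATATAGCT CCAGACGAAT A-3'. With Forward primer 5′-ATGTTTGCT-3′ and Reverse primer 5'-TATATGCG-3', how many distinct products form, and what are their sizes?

The forward primer ATGTTTGCT matches the top strand at positions 71–79, 99–107.
The reverse primer's reverse complement is CGCATATA, matching at positions 120–127.
Each forward site pairs with the reverse site to give a product ending at position 127: sizes 57, 29 bp.

Two products: 57 bp, 29 bp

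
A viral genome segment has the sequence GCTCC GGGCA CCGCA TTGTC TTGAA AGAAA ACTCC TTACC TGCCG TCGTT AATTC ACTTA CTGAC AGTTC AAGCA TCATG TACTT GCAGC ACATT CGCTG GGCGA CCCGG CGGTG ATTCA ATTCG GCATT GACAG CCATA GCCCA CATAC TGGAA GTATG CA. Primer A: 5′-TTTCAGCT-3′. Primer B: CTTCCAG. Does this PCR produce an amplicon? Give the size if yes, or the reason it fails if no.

Primer A (TTTCAGCT) does not match the top strand, and its reverse complement AGCTGAAA does not match either.
With no annealing site for primer A, no amplification occurs.

No product — primer A has no binding site in the template.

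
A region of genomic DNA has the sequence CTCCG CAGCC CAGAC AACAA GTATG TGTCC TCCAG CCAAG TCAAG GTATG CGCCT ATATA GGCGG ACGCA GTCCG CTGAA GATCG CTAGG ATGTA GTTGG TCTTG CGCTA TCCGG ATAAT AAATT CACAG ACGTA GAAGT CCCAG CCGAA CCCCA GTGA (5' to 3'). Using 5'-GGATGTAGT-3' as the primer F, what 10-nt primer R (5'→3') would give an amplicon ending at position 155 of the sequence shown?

5'-TGGGGTTCGG-3'

The forward primer binds at positions 89–97; the product's 3' end on the top strand is position 155.
The reverse primer anneals to the top strand over positions 146–155, i.e. to CCGAACCCCA.
Its sequence written 5'→3' is the reverse complement: TGGGGTTCGG.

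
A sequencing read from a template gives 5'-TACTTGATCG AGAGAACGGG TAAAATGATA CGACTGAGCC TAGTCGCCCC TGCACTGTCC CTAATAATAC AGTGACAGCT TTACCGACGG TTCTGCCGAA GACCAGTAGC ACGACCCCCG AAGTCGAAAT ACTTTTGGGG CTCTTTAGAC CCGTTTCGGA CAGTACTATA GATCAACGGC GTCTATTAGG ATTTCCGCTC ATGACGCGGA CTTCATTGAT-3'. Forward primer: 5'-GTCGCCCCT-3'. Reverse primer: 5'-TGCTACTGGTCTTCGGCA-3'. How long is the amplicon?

69 bp

The forward primer matches the template at positions 43–51.
Reverse complement of the reverse primer: TGCCGAAGACCAGTAGCA. This occurs on the top strand at positions 94–111.
Amplicon spans positions 43–111: 69 bp.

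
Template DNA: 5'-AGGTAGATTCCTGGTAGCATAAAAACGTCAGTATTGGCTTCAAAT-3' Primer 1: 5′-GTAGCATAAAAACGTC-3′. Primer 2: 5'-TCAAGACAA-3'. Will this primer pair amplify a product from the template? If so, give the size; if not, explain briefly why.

No product — primer 2 has no binding site in the template.

Primer 2 (TCAAGACAA) does not match the top strand, and its reverse complement TTGTCTTGA does not match either.
With no annealing site for primer 2, no amplification occurs.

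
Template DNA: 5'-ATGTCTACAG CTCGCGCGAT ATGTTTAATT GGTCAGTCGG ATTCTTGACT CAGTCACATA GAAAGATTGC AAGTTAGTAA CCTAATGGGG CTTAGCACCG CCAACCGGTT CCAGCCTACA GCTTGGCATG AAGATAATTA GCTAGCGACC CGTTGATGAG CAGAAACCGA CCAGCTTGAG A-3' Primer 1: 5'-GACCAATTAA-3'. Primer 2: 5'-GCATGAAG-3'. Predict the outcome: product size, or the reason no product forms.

Primer 1 (GACCAATTAA) has reverse complement TTAATTGGTC, which matches the top strand at positions 25–34; primer 1 anneals to the top strand there with its 3' end pointing upstream toward position 25.
Primer 2 (GCATGAAG) matches the top strand directly at positions 126–133; it anneals to the bottom strand with its 3' end pointing downstream toward position 133.
The 3' ends diverge (primer 1 extends toward position 1, primer 2 toward position 181), so the primers never converge on a shared product.

No product — the primers' 3' ends point away from each other.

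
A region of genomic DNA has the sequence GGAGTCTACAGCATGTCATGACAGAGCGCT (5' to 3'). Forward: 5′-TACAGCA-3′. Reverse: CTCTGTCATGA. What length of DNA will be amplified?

The forward primer matches the template at positions 7–13.
Reverse complement of the reverse primer: TCATGACAGAG. This occurs on the top strand at positions 16–26.
The product runs from position 7 to position 26, so its length is 26 − 7 + 1 = 20 bp.

20 bp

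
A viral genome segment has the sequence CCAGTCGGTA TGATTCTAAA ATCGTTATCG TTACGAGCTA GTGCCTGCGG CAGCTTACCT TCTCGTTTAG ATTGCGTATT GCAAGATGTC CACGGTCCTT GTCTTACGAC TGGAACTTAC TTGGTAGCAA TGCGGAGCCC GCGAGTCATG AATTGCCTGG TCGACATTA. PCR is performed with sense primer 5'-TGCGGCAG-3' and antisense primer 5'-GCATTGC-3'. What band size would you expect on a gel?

88 bp

Forward primer TGCGGCAG is found on the top strand at positions 46–53.
The reverse primer's reverse complement is GCAATGC, which matches the template at positions 127–133.
Product length = (reverse-primer end) − (forward-primer start) + 1 = 133 − 46 + 1 = 88 bp.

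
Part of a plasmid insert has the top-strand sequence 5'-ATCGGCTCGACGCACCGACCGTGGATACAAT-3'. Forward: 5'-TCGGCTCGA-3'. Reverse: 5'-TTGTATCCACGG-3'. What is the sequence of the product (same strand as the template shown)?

5'-TCGGCTCGACGCACCGACCGTGGATACAA-3'

Forward primer TCGGCTCGA is found on the top strand at positions 2–10.
Reverse complement of the reverse primer: CCGTGGATACAA. This occurs on the top strand at positions 19–30.
The product is the template from position 2 through 30 (29 bp).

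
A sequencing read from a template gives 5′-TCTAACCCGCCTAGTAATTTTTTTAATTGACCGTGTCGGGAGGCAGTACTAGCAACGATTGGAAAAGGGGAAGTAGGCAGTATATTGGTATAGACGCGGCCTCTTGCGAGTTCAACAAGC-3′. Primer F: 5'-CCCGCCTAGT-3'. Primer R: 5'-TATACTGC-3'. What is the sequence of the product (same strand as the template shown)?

5'-CCCGCCTAGTAATTTTTTTAATTGACCGTGTCGGGAGGCAGTACTAGCAACGATTGGAAAAGGGGAAGTAGGCAGTATA-3'

Forward primer CCCGCCTAGT is found on the top strand at positions 6–15.
Taking the reverse complement of TATACTGC gives GCAGTATA, found at positions 77–84 on the template; the primer anneals here to the top strand with its 3' end pointing upstream.
The product is the template from position 6 through 84 (79 bp).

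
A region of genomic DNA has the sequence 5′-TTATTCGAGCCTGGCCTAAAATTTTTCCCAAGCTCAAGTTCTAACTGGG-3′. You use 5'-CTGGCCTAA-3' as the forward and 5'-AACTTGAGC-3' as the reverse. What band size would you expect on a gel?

30 bp

Forward primer CTGGCCTAA is found on the top strand at positions 11–19.
The reverse primer's reverse complement is GCTCAAGTT, which matches the template at positions 32–40.
The product runs from position 11 to position 40, so its length is 40 − 11 + 1 = 30 bp.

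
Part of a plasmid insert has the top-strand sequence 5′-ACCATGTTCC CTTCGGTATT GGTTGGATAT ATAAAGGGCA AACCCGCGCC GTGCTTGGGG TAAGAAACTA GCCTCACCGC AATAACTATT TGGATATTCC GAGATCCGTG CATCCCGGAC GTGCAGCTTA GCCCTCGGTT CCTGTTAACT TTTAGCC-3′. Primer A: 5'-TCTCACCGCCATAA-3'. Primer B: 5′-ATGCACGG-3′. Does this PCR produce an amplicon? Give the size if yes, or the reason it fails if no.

No product — primer A has no binding site in the template.

Primer A (TCTCACCGCCATAA) does not match the top strand, and its reverse complement TTATGGCGGTGAGA does not match either.
With no annealing site for primer A, no amplification occurs.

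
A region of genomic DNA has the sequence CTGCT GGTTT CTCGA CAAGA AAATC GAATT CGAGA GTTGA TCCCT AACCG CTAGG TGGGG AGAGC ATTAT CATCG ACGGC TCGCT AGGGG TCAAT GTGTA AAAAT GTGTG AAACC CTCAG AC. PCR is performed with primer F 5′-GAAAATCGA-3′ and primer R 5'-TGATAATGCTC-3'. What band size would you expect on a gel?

The forward primer matches the template at positions 19–27.
The reverse primer's reverse complement is GAGCATTATCA, which matches the template at positions 62–72.
Amplicon spans positions 19–72: 54 bp.

54 bp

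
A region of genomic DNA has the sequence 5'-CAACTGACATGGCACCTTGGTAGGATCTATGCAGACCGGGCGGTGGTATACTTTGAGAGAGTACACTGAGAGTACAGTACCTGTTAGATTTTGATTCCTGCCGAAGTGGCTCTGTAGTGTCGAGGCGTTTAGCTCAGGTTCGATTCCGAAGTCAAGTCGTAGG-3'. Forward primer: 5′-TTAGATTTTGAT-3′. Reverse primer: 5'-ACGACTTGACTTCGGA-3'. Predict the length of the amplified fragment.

Scanning the template, TTAGATTTTGAT occurs at positions 84–95; this primer anneals to the bottom strand there with its 3' end pointing downstream.
Reverse complement of the reverse primer: TCCGAAGTCAAGTCGT. This occurs on the top strand at positions 145–160.
Amplicon spans positions 84–160: 77 bp.

77 bp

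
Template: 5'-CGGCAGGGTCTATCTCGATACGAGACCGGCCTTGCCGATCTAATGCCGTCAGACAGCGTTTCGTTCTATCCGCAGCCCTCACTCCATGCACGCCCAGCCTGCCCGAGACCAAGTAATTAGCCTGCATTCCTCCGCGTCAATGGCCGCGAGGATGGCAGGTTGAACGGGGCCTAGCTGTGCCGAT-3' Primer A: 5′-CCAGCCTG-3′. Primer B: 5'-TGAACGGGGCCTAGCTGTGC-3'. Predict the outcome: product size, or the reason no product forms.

No product — both primers anneal to the same strand and extend in the same direction.

Primer A (CCAGCCTG) matches the top strand at positions 94–101 (3' end points downstream).
Primer B (TGAACGGGGCCTAGCTGTGC) also matches the top strand directly, at positions 161–180 — its reverse complement GCACAGCTAGGCCCCGTTCA is not present.
Both primers anneal to the bottom strand with 3' ends pointing the same way, so neither can prime synthesis back toward the other.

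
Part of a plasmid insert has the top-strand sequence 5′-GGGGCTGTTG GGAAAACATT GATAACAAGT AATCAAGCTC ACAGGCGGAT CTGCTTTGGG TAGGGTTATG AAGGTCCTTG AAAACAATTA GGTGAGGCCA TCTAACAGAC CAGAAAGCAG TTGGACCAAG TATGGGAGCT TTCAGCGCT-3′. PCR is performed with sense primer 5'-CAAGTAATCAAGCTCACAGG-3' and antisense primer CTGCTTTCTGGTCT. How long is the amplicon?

95 bp

Scanning the template, CAAGTAATCAAGCTCACAGG occurs at positions 26–45; this primer anneals to the bottom strand there with its 3' end pointing downstream.
Taking the reverse complement of CTGCTTTCTGGTCT gives AGACCAGAAAGCAG, found at positions 107–120 on the template; the primer anneals here to the top strand with its 3' end pointing upstream.
The product runs from position 26 to position 120, so its length is 120 − 26 + 1 = 95 bp.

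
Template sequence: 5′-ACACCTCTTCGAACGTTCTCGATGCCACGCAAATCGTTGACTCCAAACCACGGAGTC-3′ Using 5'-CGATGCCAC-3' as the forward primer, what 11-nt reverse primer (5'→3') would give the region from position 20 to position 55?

The product's 3' end on the top strand is position 55.
The reverse primer anneals to the top strand over positions 45–55, i.e. to AAACCACGGAG.
Its sequence written 5'→3' is the reverse complement: CTCCGTGGTTT.

5'-CTCCGTGGTTT-3'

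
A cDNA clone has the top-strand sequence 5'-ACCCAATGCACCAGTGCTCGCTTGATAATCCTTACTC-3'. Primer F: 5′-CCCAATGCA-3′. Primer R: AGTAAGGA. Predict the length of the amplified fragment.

35 bp

Forward primer CCCAATGCA is found on the top strand at positions 2–10.
The reverse primer's reverse complement is TCCTTACT, which matches the template at positions 29–36.
The product runs from position 2 to position 36, so its length is 36 − 2 + 1 = 35 bp.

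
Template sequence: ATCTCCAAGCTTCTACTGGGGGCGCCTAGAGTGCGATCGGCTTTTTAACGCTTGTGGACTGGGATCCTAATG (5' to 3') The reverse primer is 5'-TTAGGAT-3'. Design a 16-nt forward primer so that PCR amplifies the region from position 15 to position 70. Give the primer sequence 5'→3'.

5'-ACTGGGGGCGCCTAGA-3'

The reverse primer's reverse complement ATCCTAA matches the template at positions 64–70; the product starts at position 15.
The forward primer is identical to the top strand over positions 15–30: ACTGGGGGCGCCTAGA.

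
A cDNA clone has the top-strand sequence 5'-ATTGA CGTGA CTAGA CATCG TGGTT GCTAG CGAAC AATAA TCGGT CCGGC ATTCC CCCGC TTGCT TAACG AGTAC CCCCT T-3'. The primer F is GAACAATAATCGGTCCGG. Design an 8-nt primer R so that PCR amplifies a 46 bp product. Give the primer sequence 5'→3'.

The forward primer binds at positions 32–49, so a 46 bp product ends at position 32 + 46 − 1 = 77.
The reverse primer anneals to the top strand over positions 70–77, i.e. to GAGTACCC.
Its sequence written 5'→3' is the reverse complement: GGGTACTC.

5'-GGGTACTC-3'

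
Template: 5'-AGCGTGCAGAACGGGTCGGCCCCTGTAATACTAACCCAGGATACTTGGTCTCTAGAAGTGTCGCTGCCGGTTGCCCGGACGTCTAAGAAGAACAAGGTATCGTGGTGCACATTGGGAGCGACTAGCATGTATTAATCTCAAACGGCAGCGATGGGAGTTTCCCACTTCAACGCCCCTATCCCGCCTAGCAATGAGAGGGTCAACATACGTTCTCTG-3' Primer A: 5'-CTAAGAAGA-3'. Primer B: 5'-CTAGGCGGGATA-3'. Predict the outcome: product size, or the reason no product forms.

Yes — a 106 bp product.

Primer A (CTAAGAAGA) matches the top strand at positions 83–91; it acts as a forward primer.
Primer B's reverse complement is TATCCCGCCTAG, matching the top strand at positions 177–188; it acts as a reverse primer.
The 3' ends face each other across positions 83–188, giving a 106 bp product.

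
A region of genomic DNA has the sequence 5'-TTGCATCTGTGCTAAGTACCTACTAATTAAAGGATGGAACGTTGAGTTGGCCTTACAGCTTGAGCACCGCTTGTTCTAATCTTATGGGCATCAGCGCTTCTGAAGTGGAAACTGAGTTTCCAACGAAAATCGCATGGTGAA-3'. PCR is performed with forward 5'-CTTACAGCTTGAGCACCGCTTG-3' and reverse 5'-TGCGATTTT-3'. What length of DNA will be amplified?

83 bp

The forward primer matches the template at positions 52–73.
Reverse complement of the reverse primer: AAAATCGCA. This occurs on the top strand at positions 126–134.
Product length = (reverse-primer end) − (forward-primer start) + 1 = 134 − 52 + 1 = 83 bp.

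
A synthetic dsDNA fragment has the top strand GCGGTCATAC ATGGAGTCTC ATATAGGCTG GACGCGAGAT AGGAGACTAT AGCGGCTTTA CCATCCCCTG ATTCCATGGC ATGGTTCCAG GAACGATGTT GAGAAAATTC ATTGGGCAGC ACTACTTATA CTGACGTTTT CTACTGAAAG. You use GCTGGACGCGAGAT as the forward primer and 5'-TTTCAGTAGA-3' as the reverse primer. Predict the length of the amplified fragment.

123 bp

Scanning the template, GCTGGACGCGAGAT occurs at positions 27–40; this primer anneals to the bottom strand there with its 3' end pointing downstream.
Reverse complement of the reverse primer: TCTACTGAAA. This occurs on the top strand at positions 140–149.
Amplicon spans positions 27–149: 123 bp.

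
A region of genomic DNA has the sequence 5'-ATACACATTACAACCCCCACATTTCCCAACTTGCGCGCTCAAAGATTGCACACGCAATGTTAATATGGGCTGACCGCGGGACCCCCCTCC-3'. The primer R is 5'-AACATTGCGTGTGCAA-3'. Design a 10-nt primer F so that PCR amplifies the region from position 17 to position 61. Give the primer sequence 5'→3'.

The reverse primer's reverse complement TTGCACACGCAATGTT matches the template at positions 46–61; the product starts at position 17.
The forward primer is identical to the top strand over positions 17–26: CCACATTTCC.

5'-CCACATTTCC-3'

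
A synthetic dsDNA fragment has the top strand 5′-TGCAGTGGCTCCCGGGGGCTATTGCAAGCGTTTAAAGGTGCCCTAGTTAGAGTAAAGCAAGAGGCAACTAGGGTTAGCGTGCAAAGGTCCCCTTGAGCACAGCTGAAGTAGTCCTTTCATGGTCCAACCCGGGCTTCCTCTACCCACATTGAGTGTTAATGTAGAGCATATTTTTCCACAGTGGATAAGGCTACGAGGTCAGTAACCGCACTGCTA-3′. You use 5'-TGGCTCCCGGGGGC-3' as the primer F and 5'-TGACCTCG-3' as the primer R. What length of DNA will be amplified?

The forward primer matches the template at positions 6–19.
Reverse complement of the reverse primer: CGAGGTCA. This occurs on the top strand at positions 194–201.
Amplicon spans positions 6–201: 196 bp.

196 bp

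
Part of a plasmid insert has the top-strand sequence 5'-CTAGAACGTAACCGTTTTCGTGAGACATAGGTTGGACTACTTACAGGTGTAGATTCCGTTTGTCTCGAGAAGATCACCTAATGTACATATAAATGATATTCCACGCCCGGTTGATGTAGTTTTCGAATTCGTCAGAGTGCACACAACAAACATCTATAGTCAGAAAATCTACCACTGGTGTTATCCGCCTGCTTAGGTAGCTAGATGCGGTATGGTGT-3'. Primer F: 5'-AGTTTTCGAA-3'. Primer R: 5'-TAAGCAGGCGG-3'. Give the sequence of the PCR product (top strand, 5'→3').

5'-AGTTTTCGAATTCGTCAGAGTGCACACAACAAACATCTATAGTCAGAAAATCTACCACTGGTGTTATCCGCCTGCTTA-3'

The forward primer matches the template at positions 118–127.
Reverse complement of the reverse primer: CCGCCTGCTTA. This occurs on the top strand at positions 185–195.
The product is the template from position 118 through 195 (78 bp).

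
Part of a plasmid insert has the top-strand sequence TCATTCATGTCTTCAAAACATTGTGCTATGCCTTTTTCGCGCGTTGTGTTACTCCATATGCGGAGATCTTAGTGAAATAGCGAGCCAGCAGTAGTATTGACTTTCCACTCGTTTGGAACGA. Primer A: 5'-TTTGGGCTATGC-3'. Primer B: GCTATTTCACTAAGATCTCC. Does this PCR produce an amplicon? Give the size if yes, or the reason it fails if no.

Primer A (TTTGGGCTATGC) does not match the top strand, and its reverse complement GCATAGCCCAAA does not match either.
With no annealing site for primer A, no amplification occurs.

No product — primer A has no binding site in the template.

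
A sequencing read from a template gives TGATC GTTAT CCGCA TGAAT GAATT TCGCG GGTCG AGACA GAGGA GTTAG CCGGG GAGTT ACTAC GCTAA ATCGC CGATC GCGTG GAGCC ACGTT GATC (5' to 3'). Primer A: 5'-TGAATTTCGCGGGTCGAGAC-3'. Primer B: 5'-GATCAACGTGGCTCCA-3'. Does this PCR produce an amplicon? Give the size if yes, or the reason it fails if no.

Primer A (TGAATTTCGCGGGTCGAGAC) matches the top strand at positions 20–39; it acts as a forward primer.
Primer B's reverse complement is TGGAGCCACGTTGATC, matching the top strand at positions 84–99; it acts as a reverse primer.
The 3' ends face each other across positions 20–99, giving an 80 bp product.

Yes — an 80 bp product.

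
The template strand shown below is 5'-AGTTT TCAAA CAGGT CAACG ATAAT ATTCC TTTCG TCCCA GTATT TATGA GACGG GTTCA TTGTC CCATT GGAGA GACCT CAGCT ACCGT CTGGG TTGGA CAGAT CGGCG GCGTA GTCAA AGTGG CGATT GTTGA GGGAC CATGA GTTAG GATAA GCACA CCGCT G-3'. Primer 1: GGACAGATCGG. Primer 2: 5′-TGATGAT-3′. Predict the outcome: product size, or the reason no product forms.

No product — primer 2 has no binding site in the template.

Primer 2 (TGATGAT) does not match the top strand, and its reverse complement ATCATCA does not match either.
With no annealing site for primer 2, no amplification occurs.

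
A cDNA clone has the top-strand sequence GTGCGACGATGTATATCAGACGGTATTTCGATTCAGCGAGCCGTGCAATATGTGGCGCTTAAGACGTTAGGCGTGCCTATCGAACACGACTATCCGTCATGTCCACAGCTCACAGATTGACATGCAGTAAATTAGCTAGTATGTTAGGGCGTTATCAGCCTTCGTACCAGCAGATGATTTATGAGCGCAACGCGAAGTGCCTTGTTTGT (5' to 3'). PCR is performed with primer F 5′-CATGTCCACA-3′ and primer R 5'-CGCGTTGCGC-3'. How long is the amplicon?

Scanning the template, CATGTCCACA occurs at positions 98–107; this primer anneals to the bottom strand there with its 3' end pointing downstream.
Taking the reverse complement of CGCGTTGCGC gives GCGCAACGCG, found at positions 185–194 on the template; the primer anneals here to the top strand with its 3' end pointing upstream.
Amplicon spans positions 98–194: 97 bp.

97 bp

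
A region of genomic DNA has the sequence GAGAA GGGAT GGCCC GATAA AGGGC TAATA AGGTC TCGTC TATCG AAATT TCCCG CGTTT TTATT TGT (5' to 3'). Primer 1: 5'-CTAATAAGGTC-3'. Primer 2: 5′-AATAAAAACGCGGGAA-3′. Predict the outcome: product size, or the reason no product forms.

Primer 1 (CTAATAAGGTC) matches the top strand at positions 25–35; it acts as a forward primer.
Primer 2's reverse complement is TTCCCGCGTTTTTATT, matching the top strand at positions 50–65; it acts as a reverse primer.
The 3' ends face each other across positions 25–65, giving a 41 bp product.

Yes — a 41 bp product.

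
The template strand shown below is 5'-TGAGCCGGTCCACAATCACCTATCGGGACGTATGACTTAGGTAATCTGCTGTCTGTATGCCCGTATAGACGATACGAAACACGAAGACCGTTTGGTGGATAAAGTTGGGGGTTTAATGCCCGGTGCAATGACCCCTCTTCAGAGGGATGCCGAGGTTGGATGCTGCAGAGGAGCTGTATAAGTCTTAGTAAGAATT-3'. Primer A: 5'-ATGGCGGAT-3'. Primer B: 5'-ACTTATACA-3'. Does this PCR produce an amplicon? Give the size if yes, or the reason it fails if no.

No product — primer A has no binding site in the template.

Primer A (ATGGCGGAT) does not match the top strand, and its reverse complement ATCCGCCAT does not match either.
With no annealing site for primer A, no amplification occurs.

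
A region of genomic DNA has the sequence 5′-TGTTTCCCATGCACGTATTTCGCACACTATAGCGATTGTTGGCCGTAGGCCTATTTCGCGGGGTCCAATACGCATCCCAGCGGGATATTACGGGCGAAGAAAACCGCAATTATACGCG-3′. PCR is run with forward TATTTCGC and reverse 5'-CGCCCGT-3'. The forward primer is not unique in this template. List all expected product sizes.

The forward primer TATTTCGC matches the top strand at positions 16–23, 52–59.
The reverse primer's reverse complement is ACGGGCG, matching at positions 90–96.
Each forward site pairs with the reverse site to give a product ending at position 96: sizes 81, 45 bp.

81 bp, 45 bp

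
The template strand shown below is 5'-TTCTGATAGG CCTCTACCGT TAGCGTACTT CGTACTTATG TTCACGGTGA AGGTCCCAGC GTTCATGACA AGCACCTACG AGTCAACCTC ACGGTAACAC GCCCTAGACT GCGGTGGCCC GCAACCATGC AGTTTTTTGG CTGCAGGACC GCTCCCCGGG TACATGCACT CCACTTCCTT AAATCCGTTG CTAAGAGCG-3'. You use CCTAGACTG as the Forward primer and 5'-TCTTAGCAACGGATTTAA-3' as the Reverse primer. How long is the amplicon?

The forward primer matches the template at positions 103–111.
Taking the reverse complement of TCTTAGCAACGGATTTAA gives TTAAATCCGTTGCTAAGA, found at positions 179–196 on the template; the primer anneals here to the top strand with its 3' end pointing upstream.
Product length = (reverse-primer end) − (forward-primer start) + 1 = 196 − 103 + 1 = 94 bp.

94 bp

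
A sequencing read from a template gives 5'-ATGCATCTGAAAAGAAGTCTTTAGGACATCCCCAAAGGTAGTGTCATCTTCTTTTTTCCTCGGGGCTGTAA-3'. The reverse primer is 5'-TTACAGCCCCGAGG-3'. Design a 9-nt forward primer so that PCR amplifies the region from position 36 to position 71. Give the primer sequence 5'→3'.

The reverse primer's reverse complement CCTCGGGGCTGTAA matches the template at positions 58–71; the product starts at position 36.
The forward primer is identical to the top strand over positions 36–44: AGGTAGTGT.

5'-AGGTAGTGT-3'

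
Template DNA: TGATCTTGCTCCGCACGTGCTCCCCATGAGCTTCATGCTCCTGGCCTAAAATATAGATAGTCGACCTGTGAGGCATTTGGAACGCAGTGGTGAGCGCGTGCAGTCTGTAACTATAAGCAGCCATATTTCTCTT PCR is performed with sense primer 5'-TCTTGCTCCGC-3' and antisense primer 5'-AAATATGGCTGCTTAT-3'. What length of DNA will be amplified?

125 bp

Scanning the template, TCTTGCTCCGC occurs at positions 4–14; this primer anneals to the bottom strand there with its 3' end pointing downstream.
Taking the reverse complement of AAATATGGCTGCTTAT gives ATAAGCAGCCATATTT, found at positions 113–128 on the template; the primer anneals here to the top strand with its 3' end pointing upstream.
Product length = (reverse-primer end) − (forward-primer start) + 1 = 128 − 4 + 1 = 125 bp.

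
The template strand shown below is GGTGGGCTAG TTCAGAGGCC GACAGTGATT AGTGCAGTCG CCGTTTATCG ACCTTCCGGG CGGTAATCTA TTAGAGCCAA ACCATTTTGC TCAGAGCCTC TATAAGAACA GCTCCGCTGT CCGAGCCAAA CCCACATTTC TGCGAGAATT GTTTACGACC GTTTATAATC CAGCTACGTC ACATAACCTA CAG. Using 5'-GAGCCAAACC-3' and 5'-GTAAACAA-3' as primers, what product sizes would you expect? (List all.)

The forward primer GAGCCAAACC matches the top strand at positions 74–83, 123–132.
The reverse primer's reverse complement is TTGTTTAC, matching at positions 149–156.
Each forward site pairs with the reverse site to give a product ending at position 156: sizes 83, 34 bp.

83 bp, 34 bp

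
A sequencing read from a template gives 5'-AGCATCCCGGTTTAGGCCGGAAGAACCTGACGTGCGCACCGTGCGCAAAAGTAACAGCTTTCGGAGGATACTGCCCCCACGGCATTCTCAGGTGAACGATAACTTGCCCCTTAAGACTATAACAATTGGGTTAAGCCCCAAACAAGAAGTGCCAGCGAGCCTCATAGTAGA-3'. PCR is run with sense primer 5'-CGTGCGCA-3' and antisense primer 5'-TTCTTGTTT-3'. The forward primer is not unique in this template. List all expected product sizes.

The forward primer CGTGCGCA matches the top strand at positions 31–38, 40–47.
The reverse primer's reverse complement is AAACAAGAA, matching at positions 140–148.
Each forward site pairs with the reverse site to give a product ending at position 148: sizes 118, 109 bp.

118 bp, 109 bp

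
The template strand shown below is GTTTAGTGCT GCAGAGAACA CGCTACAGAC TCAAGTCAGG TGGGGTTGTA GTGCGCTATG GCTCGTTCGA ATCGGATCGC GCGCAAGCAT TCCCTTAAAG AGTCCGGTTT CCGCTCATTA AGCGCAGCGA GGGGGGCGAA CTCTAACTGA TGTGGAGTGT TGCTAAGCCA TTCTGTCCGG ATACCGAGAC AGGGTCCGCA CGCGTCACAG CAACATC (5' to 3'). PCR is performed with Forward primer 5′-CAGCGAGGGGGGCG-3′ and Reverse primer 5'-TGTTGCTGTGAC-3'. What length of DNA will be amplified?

91 bp

Forward primer CAGCGAGGGGGGCG is found on the top strand at positions 125–138.
Taking the reverse complement of TGTTGCTGTGAC gives GTCACAGCAACA, found at positions 204–215 on the template; the primer anneals here to the top strand with its 3' end pointing upstream.
Product length = (reverse-primer end) − (forward-primer start) + 1 = 215 − 125 + 1 = 91 bp.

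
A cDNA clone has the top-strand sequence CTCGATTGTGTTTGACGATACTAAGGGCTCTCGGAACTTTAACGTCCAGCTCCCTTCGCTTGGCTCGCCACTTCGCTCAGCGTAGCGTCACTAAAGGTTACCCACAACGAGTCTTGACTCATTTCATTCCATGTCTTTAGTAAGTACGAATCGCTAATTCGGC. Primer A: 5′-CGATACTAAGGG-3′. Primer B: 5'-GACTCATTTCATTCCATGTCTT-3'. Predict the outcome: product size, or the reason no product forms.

No product — both primers anneal to the same strand and extend in the same direction.

Primer A (CGATACTAAGGG) matches the top strand at positions 16–27 (3' end points downstream).
Primer B (GACTCATTTCATTCCATGTCTT) also matches the top strand directly, at positions 116–137 — its reverse complement AAGACATGGAATGAAATGAGTC is not present.
Both primers anneal to the bottom strand with 3' ends pointing the same way, so neither can prime synthesis back toward the other.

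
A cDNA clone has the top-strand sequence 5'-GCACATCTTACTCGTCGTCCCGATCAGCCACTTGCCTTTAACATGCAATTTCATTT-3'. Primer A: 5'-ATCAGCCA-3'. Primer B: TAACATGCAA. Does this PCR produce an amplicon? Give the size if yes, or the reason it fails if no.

Primer A (ATCAGCCA) matches the top strand at positions 23–30 (3' end points downstream).
Primer B (TAACATGCAA) also matches the top strand directly, at positions 39–48 — its reverse complement TTGCATGTTA is not present.
Both primers anneal to the bottom strand with 3' ends pointing the same way, so neither can prime synthesis back toward the other.

No product — both primers anneal to the same strand and extend in the same direction.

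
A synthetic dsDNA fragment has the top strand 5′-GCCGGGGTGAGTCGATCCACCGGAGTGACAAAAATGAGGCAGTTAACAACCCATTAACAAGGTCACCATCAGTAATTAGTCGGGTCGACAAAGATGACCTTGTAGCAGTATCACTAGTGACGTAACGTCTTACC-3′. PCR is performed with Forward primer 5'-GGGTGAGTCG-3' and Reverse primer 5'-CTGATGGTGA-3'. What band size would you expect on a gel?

Forward primer GGGTGAGTCG is found on the top strand at positions 5–14.
The reverse primer's reverse complement is TCACCATCAG, which matches the template at positions 63–72.
Amplicon spans positions 5–72: 68 bp.

68 bp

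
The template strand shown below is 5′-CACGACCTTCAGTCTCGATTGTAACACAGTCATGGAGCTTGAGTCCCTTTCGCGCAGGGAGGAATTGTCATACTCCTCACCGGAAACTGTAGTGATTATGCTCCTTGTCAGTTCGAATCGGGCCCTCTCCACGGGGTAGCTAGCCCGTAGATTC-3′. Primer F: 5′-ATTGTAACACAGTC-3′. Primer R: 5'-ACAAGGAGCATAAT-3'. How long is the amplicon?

Scanning the template, ATTGTAACACAGTC occurs at positions 18–31; this primer anneals to the bottom strand there with its 3' end pointing downstream.
Taking the reverse complement of ACAAGGAGCATAAT gives ATTATGCTCCTTGT, found at positions 95–108 on the template; the primer anneals here to the top strand with its 3' end pointing upstream.
Product length = (reverse-primer end) − (forward-primer start) + 1 = 108 − 18 + 1 = 91 bp.

91 bp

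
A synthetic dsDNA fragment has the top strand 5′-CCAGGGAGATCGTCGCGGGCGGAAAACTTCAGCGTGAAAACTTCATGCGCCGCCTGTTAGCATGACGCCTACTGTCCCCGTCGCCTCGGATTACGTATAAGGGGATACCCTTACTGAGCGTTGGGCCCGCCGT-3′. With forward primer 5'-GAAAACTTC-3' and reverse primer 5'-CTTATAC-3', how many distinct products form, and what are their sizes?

The forward primer GAAAACTTC matches the top strand at positions 22–30, 36–44.
The reverse primer's reverse complement is GTATAAG, matching at positions 95–101.
Each forward site pairs with the reverse site to give a product ending at position 101: sizes 80, 66 bp.

Two products: 80 bp, 66 bp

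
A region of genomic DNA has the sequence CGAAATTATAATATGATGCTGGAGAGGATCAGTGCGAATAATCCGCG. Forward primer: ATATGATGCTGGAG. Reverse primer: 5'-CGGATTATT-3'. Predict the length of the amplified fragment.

35 bp

Scanning the template, ATATGATGCTGGAG occurs at positions 11–24; this primer anneals to the bottom strand there with its 3' end pointing downstream.
The reverse primer's reverse complement is AATAATCCG, which matches the template at positions 37–45.
Amplicon spans positions 11–45: 35 bp.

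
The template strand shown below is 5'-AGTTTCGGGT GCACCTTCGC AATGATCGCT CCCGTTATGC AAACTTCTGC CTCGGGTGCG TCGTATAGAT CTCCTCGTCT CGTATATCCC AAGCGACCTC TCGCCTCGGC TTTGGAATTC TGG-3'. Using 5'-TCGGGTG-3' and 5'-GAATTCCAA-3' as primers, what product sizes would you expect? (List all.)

116 bp, 69 bp

The forward primer TCGGGTG matches the top strand at positions 5–11, 52–58.
The reverse primer's reverse complement is TTGGAATTC, matching at positions 112–120.
Each forward site pairs with the reverse site to give a product ending at position 120: sizes 116, 69 bp.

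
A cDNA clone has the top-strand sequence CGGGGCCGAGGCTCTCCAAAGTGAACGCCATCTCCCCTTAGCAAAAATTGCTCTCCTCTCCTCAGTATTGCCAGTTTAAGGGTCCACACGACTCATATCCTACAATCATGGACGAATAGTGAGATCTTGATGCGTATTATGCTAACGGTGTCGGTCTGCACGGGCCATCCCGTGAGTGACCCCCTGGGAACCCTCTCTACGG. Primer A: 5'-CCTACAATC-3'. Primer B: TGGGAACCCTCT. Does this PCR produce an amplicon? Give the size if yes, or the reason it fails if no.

Primer A (CCTACAATC) matches the top strand at positions 99–107 (3' end points downstream).
Primer B (TGGGAACCCTCT) also matches the top strand directly, at positions 185–196 — its reverse complement AGAGGGTTCCCA is not present.
Both primers anneal to the bottom strand with 3' ends pointing the same way, so neither can prime synthesis back toward the other.

No product — both primers anneal to the same strand and extend in the same direction.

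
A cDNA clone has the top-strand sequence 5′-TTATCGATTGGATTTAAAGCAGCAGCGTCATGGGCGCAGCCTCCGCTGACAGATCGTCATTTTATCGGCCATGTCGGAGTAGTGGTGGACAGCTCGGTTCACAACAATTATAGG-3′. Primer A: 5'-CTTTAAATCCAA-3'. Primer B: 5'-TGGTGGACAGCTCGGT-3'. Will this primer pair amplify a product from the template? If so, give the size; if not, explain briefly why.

No product — the primers' 3' ends point away from each other.

Primer A (CTTTAAATCCAA) has reverse complement TTGGATTTAAAG, which matches the top strand at positions 8–19; primer A anneals to the top strand there with its 3' end pointing upstream toward position 8.
Primer B (TGGTGGACAGCTCGGT) matches the top strand directly at positions 83–98; it anneals to the bottom strand with its 3' end pointing downstream toward position 98.
The 3' ends diverge (primer A extends toward position 1, primer B toward position 114), so the primers never converge on a shared product.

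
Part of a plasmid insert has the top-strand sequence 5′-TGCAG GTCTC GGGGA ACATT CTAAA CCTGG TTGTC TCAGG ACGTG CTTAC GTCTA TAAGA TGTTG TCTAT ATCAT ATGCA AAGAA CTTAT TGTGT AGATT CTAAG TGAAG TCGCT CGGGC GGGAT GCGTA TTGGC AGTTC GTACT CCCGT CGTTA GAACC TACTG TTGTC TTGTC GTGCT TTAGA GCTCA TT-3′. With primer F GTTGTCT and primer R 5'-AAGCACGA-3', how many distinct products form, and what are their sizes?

The forward primer GTTGTCT matches the top strand at positions 30–36, 62–68, 165–171.
The reverse primer's reverse complement is TCGTGCTT, matching at positions 174–181.
Each forward site pairs with the reverse site to give a product ending at position 181: sizes 152, 120, 17 bp.

Three products: 152 bp, 120 bp, 17 bp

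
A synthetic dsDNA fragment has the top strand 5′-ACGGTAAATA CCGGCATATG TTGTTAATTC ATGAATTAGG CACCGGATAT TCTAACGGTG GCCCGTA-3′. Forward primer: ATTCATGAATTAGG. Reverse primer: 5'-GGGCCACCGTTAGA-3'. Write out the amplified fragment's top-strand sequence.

5'-ATTCATGAATTAGGCACCGGATATTCTAACGGTGGCCC-3'

Forward primer ATTCATGAATTAGG is found on the top strand at positions 27–40.
The reverse primer's reverse complement is TCTAACGGTGGCCC, which matches the template at positions 51–64.
The product is the template from position 27 through 64 (38 bp).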